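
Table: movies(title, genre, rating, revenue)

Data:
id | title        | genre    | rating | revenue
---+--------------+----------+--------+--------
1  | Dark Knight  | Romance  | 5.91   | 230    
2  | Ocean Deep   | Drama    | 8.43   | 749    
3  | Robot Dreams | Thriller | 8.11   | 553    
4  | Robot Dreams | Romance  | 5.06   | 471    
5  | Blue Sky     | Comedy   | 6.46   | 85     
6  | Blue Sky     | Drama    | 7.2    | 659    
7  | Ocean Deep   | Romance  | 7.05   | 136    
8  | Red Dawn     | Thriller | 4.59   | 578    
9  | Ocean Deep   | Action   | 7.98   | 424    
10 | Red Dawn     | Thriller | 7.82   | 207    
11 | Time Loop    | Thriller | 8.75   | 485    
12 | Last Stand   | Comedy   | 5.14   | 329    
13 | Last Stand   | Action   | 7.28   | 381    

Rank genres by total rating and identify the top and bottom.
SELECT genre, SUM(rating)
FROM movies
GROUP BY genre
ORDER BY SUM(rating)

All groups:
  Comedy: 11.60
  Action: 15.26
  Drama: 15.63
  Romance: 18.02
  Thriller: 29.27

Highest: Thriller (29.27)
Lowest: Comedy (11.60)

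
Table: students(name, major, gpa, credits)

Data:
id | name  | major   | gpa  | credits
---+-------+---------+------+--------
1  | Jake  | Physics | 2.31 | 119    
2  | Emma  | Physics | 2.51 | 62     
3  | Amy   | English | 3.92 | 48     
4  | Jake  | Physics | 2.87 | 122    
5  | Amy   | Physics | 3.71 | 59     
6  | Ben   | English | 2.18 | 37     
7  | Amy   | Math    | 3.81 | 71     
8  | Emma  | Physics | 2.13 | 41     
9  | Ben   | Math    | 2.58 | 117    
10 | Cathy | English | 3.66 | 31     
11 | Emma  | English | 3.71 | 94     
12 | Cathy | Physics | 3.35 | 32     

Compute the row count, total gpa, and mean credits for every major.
SELECT major,
       COUNT(*) as cnt,
       SUM(gpa) as total_gpa,
       AVG(credits) as avg_credits
FROM students
GROUP BY major

Result:
  English: 4 records, 13.47 total gpa, 52.50 avg credits
  Math: 2 records, 6.39 total gpa, 94.00 avg credits
  Physics: 6 records, 16.88 total gpa, 72.50 avg credits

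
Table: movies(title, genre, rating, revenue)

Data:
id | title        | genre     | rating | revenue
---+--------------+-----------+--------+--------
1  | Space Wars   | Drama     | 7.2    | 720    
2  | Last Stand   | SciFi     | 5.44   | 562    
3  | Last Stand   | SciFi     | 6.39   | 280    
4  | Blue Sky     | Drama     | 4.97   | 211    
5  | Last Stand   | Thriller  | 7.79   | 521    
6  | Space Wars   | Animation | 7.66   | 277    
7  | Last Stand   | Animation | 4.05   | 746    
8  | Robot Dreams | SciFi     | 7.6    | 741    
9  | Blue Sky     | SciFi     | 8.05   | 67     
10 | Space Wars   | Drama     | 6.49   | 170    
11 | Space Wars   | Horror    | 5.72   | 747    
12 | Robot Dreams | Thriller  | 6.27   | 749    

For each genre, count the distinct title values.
SELECT genre, COUNT(DISTINCT title)
FROM movies
GROUP BY genre

Result:
  Animation: 2 distinct
  Drama: 2 distinct
  Horror: 1 distinct
  SciFi: 3 distinct
  Thriller: 2 distinct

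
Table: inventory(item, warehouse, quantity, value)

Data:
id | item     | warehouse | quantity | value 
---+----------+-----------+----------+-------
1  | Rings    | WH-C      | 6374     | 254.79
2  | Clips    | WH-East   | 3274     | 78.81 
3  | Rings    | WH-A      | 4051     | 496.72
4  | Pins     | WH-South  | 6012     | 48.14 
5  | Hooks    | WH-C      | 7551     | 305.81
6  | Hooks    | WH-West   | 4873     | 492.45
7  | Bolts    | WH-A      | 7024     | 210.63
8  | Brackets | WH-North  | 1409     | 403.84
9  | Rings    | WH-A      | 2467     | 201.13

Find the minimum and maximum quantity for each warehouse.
SELECT warehouse, MIN(quantity), MAX(quantity)
FROM inventory
GROUP BY warehouse

Result:
  WH-A: min=2467, max=7024
  WH-C: min=6374, max=7551
  WH-East: min=3274, max=3274
  WH-North: min=1409, max=1409
  WH-South: min=6012, max=6012
  WH-West: min=4873, max=4873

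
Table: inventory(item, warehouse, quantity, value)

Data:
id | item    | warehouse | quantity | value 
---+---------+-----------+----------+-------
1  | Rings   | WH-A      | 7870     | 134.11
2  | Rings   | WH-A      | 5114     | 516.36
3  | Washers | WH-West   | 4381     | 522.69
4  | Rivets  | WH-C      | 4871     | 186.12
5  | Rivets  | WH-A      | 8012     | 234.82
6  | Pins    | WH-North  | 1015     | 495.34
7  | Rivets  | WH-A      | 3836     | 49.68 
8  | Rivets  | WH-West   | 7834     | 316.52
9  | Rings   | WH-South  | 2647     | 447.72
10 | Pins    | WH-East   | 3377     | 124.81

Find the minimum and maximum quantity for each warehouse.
SELECT warehouse, MIN(quantity), MAX(quantity)
FROM inventory
GROUP BY warehouse

Result:
  WH-A: min=3836, max=8012
  WH-C: min=4871, max=4871
  WH-East: min=3377, max=3377
  WH-North: min=1015, max=1015
  WH-South: min=2647, max=2647
  WH-West: min=4381, max=7834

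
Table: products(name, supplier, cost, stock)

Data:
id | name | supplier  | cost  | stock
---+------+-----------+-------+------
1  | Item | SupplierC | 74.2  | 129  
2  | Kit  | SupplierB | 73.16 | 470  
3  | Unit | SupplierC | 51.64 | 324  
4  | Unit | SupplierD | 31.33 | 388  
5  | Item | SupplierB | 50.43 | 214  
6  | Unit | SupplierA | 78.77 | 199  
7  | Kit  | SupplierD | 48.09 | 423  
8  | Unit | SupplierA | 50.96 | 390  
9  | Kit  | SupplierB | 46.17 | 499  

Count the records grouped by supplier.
SELECT supplier, COUNT(*) as count
FROM products
GROUP BY supplier

Result:
  SupplierA: 2
  SupplierB: 3
  SupplierC: 2
  SupplierD: 2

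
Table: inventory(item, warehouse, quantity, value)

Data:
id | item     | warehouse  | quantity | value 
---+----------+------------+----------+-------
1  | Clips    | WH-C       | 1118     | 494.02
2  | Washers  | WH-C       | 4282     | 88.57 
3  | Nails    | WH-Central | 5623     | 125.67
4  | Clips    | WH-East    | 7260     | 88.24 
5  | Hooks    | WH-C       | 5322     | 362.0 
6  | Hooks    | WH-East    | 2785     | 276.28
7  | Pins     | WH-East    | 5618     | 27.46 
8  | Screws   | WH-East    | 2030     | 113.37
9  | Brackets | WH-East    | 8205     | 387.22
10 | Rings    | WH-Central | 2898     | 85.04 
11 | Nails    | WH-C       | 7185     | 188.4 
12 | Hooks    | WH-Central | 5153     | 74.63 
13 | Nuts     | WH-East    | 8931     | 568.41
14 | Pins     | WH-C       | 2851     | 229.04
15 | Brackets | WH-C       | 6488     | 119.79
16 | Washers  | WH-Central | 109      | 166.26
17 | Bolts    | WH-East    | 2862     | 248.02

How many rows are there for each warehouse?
SELECT warehouse, COUNT(*) as count
FROM inventory
GROUP BY warehouse

Result:
  WH-C: 6
  WH-Central: 4
  WH-East: 7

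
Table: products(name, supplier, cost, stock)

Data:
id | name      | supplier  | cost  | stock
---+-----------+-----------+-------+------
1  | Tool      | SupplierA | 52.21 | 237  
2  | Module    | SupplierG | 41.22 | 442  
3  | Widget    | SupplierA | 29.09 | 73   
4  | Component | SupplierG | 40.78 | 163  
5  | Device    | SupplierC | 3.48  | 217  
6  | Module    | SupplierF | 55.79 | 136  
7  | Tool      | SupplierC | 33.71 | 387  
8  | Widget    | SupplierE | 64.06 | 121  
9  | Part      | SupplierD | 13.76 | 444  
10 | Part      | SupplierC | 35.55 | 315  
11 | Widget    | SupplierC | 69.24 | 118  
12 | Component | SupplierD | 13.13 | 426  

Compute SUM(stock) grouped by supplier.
SELECT supplier, SUM(stock) as result
FROM products
GROUP BY supplier

Result:
  SupplierA: 310
  SupplierC: 1037
  SupplierD: 870
  SupplierE: 121
  SupplierF: 136
  SupplierG: 605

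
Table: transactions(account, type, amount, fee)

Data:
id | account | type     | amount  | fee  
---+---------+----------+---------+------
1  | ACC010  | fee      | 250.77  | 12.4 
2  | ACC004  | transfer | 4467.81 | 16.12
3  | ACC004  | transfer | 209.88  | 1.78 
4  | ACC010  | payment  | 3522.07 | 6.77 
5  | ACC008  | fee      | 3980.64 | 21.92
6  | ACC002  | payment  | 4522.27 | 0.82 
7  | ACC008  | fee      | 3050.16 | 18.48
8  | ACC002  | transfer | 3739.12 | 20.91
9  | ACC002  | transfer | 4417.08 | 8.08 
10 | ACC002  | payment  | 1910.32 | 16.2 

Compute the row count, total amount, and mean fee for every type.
SELECT type,
       COUNT(*) as cnt,
       SUM(amount) as total_amount,
       AVG(fee) as avg_fee
FROM transactions
GROUP BY type

Result:
  fee: 3 records, 7281.57 total amount, 17.60 avg fee
  payment: 3 records, 9954.66 total amount, 7.93 avg fee
  transfer: 4 records, 12833.89 total amount, 11.72 avg fee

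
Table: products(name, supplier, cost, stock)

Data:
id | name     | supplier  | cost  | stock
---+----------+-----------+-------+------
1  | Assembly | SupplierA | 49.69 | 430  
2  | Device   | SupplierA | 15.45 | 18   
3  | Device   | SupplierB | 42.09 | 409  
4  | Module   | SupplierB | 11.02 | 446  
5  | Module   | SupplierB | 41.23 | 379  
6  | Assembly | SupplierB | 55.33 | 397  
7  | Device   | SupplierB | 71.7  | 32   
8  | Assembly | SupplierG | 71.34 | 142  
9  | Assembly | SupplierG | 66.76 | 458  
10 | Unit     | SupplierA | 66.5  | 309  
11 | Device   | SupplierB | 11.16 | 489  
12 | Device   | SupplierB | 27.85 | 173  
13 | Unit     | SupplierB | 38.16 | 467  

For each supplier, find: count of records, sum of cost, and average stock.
SELECT supplier,
       COUNT(*) as cnt,
       SUM(cost) as total_cost,
       AVG(stock) as avg_stock
FROM products
GROUP BY supplier

Result:
  SupplierA: 3 records, 131.64 total cost, 252.33 avg stock
  SupplierB: 8 records, 298.54 total cost, 349.00 avg stock
  SupplierG: 2 records, 138.10 total cost, 300.00 avg stock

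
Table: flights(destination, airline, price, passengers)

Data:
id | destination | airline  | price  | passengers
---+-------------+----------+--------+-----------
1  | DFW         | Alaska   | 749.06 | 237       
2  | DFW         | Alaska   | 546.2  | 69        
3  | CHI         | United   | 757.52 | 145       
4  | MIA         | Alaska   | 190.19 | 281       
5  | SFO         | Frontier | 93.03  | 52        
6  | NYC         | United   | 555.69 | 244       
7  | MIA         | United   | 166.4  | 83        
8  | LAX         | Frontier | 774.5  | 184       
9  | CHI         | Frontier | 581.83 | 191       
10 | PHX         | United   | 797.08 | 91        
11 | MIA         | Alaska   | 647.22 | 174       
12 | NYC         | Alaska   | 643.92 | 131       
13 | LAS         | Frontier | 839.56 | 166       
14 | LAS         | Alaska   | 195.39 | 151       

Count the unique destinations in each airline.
SELECT airline, COUNT(DISTINCT destination)
FROM flights
GROUP BY airline

Result:
  Alaska: 4 distinct
  Frontier: 4 distinct
  United: 4 distinct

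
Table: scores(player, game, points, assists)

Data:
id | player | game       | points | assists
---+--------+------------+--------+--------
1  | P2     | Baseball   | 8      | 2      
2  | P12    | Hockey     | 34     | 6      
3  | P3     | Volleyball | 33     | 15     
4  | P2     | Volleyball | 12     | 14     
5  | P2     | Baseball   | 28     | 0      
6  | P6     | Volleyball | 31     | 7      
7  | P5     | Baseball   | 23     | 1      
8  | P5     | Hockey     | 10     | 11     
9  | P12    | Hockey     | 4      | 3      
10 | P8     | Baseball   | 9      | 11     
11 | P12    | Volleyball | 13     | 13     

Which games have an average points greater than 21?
SELECT game, AVG(points)
FROM scores
GROUP BY game
HAVING AVG(points) > 21

Result:
  Volleyball: avg=22.25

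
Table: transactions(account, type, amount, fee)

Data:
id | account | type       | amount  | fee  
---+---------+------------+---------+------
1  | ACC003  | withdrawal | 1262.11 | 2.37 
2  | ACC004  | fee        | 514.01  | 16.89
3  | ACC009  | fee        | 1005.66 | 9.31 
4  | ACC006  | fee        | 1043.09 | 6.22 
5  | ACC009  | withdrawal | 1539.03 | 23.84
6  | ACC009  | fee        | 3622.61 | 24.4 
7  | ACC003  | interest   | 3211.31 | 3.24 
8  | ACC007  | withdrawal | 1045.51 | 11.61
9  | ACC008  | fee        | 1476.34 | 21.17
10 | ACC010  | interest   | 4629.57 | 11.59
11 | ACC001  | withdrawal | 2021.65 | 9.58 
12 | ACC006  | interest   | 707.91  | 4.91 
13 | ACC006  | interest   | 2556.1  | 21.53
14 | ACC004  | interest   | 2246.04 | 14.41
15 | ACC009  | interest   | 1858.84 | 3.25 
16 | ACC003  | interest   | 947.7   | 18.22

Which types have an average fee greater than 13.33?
SELECT type, AVG(fee)
FROM transactions
GROUP BY type
HAVING AVG(fee) > 13.33

Result:
  fee: avg=15.60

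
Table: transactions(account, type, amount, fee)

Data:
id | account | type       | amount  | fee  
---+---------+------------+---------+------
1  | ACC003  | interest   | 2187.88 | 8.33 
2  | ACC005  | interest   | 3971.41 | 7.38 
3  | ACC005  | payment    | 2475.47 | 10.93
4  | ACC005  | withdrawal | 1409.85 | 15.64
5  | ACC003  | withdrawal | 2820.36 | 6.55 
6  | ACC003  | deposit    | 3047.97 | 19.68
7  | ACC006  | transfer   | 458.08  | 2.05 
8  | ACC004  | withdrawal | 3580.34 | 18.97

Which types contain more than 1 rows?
SELECT type, COUNT(*) as cnt
FROM transactions
GROUP BY type
HAVING COUNT(*) > 1

Result:
  interest: 2
  withdrawal: 3

Note: HAVING filters groups after aggregation, WHERE filters rows before.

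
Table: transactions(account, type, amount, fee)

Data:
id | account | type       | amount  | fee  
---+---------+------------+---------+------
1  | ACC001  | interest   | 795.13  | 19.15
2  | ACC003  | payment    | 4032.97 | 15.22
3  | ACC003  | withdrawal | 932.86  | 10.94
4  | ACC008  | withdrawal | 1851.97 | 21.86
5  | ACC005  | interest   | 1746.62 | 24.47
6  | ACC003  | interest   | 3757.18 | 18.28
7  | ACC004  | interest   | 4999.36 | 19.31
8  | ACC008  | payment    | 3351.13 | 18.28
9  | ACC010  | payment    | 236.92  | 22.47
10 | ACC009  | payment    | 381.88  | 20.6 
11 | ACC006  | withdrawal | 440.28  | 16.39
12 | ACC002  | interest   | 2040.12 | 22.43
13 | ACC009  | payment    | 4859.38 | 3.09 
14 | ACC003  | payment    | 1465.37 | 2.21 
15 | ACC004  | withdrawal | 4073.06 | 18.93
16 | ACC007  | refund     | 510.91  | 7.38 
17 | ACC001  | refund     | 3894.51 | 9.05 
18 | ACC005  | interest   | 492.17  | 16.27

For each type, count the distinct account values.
SELECT type, COUNT(DISTINCT account)
FROM transactions
GROUP BY type

Result:
  interest: 5 distinct
  payment: 4 distinct
  refund: 2 distinct
  withdrawal: 4 distinct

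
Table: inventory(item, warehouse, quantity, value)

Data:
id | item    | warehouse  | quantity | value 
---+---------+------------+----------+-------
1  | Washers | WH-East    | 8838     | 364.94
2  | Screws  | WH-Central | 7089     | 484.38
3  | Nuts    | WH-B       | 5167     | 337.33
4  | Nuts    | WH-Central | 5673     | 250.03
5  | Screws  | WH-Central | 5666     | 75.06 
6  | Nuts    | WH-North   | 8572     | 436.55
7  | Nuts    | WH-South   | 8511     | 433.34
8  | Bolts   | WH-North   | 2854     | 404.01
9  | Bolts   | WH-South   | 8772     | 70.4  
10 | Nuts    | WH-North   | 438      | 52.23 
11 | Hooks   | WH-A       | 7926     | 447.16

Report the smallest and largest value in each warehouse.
SELECT warehouse, MIN(value), MAX(value)
FROM inventory
GROUP BY warehouse

Result:
  WH-A: min=447.16, max=447.16
  WH-B: min=337.33, max=337.33
  WH-Central: min=75.06, max=484.38
  WH-East: min=364.94, max=364.94
  WH-North: min=52.23, max=436.55
  WH-South: min=70.40, max=433.34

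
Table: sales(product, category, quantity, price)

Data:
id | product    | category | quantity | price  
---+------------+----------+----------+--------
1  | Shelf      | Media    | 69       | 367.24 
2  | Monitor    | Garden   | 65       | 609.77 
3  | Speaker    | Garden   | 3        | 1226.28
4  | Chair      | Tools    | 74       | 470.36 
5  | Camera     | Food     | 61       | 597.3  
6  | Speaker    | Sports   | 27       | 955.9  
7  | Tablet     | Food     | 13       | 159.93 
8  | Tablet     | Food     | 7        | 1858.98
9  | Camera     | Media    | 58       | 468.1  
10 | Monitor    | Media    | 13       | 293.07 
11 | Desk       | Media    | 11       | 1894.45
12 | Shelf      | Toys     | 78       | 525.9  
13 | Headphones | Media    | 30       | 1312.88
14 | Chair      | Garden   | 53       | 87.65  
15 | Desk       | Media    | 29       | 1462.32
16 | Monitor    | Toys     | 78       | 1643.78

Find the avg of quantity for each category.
SELECT category, AVG(quantity) as result
FROM sales
GROUP BY category

Result:
  Food: 27.00
  Garden: 40.33
  Media: 35.00
  Sports: 27.00
  Tools: 74.00
  Toys: 78.00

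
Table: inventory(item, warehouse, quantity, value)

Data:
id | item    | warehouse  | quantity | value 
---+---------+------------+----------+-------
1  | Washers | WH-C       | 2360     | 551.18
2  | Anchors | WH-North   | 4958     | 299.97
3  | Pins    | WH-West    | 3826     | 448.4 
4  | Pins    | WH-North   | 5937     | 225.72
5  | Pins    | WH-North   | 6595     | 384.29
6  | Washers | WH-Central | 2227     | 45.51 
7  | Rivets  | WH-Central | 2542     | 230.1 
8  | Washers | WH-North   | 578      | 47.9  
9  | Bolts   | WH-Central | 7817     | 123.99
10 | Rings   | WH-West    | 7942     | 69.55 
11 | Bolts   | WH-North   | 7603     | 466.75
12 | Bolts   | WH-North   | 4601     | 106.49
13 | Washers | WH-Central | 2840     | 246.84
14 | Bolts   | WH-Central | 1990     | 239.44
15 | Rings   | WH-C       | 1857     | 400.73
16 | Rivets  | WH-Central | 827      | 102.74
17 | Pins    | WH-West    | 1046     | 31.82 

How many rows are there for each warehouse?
SELECT warehouse, COUNT(*) as count
FROM inventory
GROUP BY warehouse

Result:
  WH-C: 2
  WH-Central: 6
  WH-North: 6
  WH-West: 3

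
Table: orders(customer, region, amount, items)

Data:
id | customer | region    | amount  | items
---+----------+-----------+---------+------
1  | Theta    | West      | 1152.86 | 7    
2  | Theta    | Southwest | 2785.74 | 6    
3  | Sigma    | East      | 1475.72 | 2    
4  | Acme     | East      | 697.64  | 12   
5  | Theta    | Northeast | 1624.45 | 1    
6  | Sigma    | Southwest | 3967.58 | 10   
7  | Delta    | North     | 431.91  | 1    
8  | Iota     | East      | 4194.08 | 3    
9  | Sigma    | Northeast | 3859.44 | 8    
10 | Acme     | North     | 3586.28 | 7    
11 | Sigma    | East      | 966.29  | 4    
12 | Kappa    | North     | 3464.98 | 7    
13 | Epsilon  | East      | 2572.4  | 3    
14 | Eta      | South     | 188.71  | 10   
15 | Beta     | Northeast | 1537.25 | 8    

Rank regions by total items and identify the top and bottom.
SELECT region, SUM(items)
FROM orders
GROUP BY region
ORDER BY SUM(items)

All groups:
  West: 7
  South: 10
  North: 15
  Southwest: 16
  Northeast: 17
  East: 24

Highest: East (24)
Lowest: West (7)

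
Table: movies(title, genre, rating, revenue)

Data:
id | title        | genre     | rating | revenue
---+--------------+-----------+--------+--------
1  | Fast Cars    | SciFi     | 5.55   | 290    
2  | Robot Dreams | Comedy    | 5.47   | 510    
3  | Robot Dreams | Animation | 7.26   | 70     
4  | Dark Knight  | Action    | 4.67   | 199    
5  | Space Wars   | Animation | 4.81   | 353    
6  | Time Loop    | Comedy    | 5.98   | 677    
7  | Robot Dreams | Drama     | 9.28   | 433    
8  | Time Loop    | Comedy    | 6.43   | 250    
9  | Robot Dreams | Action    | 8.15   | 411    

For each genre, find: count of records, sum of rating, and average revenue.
SELECT genre,
       COUNT(*) as cnt,
       SUM(rating) as total_rating,
       AVG(revenue) as avg_revenue
FROM movies
GROUP BY genre

Result:
  Action: 2 records, 12.82 total rating, 305.00 avg revenue
  Animation: 2 records, 12.07 total rating, 211.50 avg revenue
  Comedy: 3 records, 17.88 total rating, 479.00 avg revenue
  Drama: 1 records, 9.28 total rating, 433.00 avg revenue
  SciFi: 1 records, 5.55 total rating, 290.00 avg revenue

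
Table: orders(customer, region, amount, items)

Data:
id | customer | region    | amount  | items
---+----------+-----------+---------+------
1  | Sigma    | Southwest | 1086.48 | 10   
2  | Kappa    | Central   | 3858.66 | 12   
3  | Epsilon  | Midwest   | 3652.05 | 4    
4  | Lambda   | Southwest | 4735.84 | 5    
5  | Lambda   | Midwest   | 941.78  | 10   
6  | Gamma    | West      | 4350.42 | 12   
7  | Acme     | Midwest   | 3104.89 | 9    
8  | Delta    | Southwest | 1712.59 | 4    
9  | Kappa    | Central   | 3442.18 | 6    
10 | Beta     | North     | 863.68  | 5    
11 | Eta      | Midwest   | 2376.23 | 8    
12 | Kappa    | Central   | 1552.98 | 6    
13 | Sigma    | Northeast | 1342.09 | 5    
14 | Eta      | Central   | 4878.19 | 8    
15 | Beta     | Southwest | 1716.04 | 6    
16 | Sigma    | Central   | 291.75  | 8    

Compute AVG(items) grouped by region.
SELECT region, AVG(items) as result
FROM orders
GROUP BY region

Result:
  Central: 8.00
  Midwest: 7.75
  North: 5.00
  Northeast: 5.00
  Southwest: 6.25
  West: 12.00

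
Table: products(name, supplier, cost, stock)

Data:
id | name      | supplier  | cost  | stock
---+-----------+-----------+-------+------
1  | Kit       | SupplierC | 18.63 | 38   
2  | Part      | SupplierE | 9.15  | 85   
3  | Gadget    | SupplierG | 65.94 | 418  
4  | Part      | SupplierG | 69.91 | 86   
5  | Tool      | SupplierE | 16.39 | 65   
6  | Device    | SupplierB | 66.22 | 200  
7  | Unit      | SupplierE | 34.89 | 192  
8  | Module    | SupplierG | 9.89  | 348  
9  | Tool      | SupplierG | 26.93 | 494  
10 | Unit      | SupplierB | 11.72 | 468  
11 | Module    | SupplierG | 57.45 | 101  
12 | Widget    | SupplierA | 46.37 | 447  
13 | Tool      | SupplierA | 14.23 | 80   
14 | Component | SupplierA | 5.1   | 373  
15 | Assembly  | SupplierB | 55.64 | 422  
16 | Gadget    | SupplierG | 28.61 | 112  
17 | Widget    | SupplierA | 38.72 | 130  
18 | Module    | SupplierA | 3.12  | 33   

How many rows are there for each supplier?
SELECT supplier, COUNT(*) as count
FROM products
GROUP BY supplier

Result:
  SupplierA: 5
  SupplierB: 3
  SupplierC: 1
  SupplierE: 3
  SupplierG: 6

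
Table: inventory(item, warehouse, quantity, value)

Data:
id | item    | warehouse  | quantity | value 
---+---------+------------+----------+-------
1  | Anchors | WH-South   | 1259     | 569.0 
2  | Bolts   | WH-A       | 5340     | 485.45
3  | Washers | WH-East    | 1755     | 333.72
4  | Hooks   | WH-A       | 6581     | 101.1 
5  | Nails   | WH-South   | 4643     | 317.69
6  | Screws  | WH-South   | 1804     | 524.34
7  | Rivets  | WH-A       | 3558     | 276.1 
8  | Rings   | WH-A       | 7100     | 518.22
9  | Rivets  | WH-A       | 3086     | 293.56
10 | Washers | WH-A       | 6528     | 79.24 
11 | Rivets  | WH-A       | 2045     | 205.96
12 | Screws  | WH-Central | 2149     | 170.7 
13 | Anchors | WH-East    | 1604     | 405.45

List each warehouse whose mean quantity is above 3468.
SELECT warehouse, AVG(quantity)
FROM inventory
GROUP BY warehouse
HAVING AVG(quantity) > 3468

Result:
  WH-A: avg=4891.14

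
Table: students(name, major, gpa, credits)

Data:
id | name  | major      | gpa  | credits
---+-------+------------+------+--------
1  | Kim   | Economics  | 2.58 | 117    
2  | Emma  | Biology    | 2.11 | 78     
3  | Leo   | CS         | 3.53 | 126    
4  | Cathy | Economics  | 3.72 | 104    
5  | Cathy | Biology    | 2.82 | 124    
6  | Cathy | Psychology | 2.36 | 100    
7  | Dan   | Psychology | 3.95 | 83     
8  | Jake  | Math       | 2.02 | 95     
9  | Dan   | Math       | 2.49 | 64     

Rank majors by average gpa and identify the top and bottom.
SELECT major, AVG(gpa)
FROM students
GROUP BY major
ORDER BY AVG(gpa)

All groups:
  Math: 2.26
  Biology: 2.47
  Economics: 3.15
  Psychology: 3.16
  CS: 3.53

Highest: CS (3.53)
Lowest: Math (2.26)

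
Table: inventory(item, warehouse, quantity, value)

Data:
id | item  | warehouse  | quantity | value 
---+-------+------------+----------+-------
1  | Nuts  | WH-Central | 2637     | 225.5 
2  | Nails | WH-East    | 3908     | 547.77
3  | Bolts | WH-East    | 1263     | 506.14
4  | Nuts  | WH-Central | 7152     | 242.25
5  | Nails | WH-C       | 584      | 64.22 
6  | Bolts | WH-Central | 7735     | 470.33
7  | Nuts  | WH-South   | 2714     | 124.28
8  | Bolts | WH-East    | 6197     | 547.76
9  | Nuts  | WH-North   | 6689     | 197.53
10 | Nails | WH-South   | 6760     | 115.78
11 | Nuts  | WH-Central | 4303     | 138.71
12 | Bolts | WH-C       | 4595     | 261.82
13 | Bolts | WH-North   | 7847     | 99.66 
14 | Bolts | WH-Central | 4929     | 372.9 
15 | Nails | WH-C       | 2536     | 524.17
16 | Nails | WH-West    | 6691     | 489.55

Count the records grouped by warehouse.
SELECT warehouse, COUNT(*) as count
FROM inventory
GROUP BY warehouse

Result:
  WH-C: 3
  WH-Central: 5
  WH-East: 3
  WH-North: 2
  WH-South: 2
  WH-West: 1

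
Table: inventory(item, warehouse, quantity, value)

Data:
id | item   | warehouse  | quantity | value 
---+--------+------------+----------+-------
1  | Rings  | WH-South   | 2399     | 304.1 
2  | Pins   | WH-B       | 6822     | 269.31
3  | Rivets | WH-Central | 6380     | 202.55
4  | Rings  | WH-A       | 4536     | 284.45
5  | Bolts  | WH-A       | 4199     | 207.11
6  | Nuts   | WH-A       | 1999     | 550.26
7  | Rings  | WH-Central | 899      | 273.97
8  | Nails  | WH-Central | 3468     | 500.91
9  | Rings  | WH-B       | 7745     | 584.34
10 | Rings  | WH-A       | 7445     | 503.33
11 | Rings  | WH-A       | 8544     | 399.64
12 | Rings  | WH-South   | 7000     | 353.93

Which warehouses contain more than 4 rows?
SELECT warehouse, COUNT(*) as cnt
FROM inventory
GROUP BY warehouse
HAVING COUNT(*) > 4

Result:
  WH-A: 5

Note: HAVING filters groups after aggregation, WHERE filters rows before.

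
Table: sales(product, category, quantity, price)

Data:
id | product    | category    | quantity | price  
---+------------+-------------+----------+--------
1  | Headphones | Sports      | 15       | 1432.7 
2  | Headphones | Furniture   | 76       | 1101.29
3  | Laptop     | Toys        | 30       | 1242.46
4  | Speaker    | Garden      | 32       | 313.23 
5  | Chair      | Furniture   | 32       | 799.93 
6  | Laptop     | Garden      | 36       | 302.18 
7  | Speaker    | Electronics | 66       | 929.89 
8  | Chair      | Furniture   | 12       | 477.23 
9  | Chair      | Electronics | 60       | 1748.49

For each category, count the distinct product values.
SELECT category, COUNT(DISTINCT product)
FROM sales
GROUP BY category

Result:
  Electronics: 2 distinct
  Furniture: 2 distinct
  Garden: 2 distinct
  Sports: 1 distinct
  Toys: 1 distinct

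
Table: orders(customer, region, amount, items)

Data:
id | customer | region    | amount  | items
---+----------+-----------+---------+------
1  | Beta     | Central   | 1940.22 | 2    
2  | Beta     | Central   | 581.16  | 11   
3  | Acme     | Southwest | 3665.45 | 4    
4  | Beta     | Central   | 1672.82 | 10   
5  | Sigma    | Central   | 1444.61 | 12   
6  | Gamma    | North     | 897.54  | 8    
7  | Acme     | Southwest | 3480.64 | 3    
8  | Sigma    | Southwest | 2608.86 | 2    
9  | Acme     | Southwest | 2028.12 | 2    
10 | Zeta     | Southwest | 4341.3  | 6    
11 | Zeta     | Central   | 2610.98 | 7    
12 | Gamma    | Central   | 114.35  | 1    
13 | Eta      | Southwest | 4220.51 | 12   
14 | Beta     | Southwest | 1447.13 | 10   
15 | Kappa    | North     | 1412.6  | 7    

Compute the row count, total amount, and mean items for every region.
SELECT region,
       COUNT(*) as cnt,
       SUM(amount) as total_amount,
       AVG(items) as avg_items
FROM orders
GROUP BY region

Result:
  Central: 6 records, 8364.14 total amount, 7.17 avg items
  North: 2 records, 2310.14 total amount, 7.50 avg items
  Southwest: 7 records, 21792.01 total amount, 5.57 avg items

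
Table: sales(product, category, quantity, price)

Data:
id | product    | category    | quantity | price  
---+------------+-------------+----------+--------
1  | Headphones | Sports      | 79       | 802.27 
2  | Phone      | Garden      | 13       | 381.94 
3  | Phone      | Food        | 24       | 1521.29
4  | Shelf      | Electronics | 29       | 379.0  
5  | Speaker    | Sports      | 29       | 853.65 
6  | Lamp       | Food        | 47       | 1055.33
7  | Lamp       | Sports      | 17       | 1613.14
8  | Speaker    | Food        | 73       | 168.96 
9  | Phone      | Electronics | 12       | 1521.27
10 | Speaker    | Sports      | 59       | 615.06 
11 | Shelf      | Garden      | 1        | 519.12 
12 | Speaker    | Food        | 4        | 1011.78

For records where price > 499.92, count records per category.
SELECT category, COUNT(*)
FROM sales
WHERE price > 499.92
GROUP BY category

Note: WHERE filters rows before grouping.

Result:
  Electronics: 1
  Food: 3
  Garden: 1
  Sports: 4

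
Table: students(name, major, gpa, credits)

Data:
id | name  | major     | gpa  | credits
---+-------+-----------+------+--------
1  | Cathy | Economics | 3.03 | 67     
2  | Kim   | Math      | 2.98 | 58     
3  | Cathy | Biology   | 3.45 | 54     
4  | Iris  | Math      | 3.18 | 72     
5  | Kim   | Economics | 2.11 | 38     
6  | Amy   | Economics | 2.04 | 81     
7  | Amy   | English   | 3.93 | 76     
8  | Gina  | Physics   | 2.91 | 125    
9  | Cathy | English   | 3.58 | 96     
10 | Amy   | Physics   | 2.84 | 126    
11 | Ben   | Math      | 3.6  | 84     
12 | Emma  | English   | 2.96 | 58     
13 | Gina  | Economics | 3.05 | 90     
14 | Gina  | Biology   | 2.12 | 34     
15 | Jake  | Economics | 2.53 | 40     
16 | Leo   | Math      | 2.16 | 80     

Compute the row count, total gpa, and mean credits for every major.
SELECT major,
       COUNT(*) as cnt,
       SUM(gpa) as total_gpa,
       AVG(credits) as avg_credits
FROM students
GROUP BY major

Result:
  Biology: 2 records, 5.57 total gpa, 44.00 avg credits
  Economics: 5 records, 12.76 total gpa, 63.20 avg credits
  English: 3 records, 10.47 total gpa, 76.67 avg credits
  Math: 4 records, 11.92 total gpa, 73.50 avg credits
  Physics: 2 records, 5.75 total gpa, 125.50 avg credits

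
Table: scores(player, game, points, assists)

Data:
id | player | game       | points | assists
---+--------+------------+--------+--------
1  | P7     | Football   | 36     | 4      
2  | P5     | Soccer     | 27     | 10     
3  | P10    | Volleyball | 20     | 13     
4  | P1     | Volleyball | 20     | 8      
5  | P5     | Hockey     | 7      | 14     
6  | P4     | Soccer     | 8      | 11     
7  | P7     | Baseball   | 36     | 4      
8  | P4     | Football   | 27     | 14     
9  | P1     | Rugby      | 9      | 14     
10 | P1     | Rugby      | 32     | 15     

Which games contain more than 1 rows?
SELECT game, COUNT(*) as cnt
FROM scores
GROUP BY game
HAVING COUNT(*) > 1

Result:
  Football: 2
  Rugby: 2
  Soccer: 2
  Volleyball: 2

Note: HAVING filters groups after aggregation, WHERE filters rows before.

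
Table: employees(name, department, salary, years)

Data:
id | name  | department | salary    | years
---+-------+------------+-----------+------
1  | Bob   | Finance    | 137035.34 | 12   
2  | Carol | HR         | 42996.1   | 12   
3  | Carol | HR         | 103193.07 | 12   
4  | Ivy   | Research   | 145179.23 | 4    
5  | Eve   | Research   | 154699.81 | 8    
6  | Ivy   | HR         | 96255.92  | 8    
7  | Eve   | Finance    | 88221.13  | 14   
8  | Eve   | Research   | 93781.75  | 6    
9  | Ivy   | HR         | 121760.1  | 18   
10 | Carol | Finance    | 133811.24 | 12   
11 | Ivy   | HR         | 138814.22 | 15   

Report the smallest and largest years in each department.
SELECT department, MIN(years), MAX(years)
FROM employees
GROUP BY department

Result:
  Finance: min=12, max=14
  HR: min=8, max=18
  Research: min=4, max=8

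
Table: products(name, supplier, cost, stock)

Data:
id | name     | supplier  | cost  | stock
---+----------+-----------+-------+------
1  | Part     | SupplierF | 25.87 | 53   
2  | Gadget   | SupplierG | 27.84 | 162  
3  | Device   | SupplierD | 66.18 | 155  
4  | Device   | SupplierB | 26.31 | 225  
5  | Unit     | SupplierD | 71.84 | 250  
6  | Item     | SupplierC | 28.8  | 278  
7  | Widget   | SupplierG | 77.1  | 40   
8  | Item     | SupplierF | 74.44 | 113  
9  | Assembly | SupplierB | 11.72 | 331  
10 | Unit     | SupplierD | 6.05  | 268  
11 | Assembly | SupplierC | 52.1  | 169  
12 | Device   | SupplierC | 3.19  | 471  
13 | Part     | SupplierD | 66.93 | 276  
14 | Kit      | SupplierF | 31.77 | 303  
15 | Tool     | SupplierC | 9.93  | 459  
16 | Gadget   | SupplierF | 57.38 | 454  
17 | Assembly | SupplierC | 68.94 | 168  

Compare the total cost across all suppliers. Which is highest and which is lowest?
SELECT supplier, SUM(cost)
FROM products
GROUP BY supplier
ORDER BY SUM(cost)

All groups:
  SupplierB: 38.03
  SupplierG: 104.94
  SupplierC: 162.96
  SupplierF: 189.46
  SupplierD: 211.00

Highest: SupplierD (211.00)
Lowest: SupplierB (38.03)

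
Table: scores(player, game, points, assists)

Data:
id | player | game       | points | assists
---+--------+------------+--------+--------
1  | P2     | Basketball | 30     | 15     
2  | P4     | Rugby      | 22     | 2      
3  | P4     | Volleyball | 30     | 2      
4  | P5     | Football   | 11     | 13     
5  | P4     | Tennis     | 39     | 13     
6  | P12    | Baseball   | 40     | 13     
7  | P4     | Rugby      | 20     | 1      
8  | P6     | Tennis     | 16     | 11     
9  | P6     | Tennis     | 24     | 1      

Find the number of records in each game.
SELECT game, COUNT(*) as count
FROM scores
GROUP BY game

Result:
  Baseball: 1
  Basketball: 1
  Football: 1
  Rugby: 2
  Tennis: 3
  Volleyball: 1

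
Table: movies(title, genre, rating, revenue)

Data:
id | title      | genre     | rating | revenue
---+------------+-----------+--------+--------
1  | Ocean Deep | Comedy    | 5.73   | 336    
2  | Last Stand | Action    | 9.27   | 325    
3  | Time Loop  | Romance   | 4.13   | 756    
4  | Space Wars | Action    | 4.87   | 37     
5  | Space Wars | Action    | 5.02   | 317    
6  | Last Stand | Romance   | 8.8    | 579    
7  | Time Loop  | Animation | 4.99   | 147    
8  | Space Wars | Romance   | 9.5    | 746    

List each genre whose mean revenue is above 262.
SELECT genre, AVG(revenue)
FROM movies
GROUP BY genre
HAVING AVG(revenue) > 262

Result:
  Comedy: avg=336.00
  Romance: avg=693.67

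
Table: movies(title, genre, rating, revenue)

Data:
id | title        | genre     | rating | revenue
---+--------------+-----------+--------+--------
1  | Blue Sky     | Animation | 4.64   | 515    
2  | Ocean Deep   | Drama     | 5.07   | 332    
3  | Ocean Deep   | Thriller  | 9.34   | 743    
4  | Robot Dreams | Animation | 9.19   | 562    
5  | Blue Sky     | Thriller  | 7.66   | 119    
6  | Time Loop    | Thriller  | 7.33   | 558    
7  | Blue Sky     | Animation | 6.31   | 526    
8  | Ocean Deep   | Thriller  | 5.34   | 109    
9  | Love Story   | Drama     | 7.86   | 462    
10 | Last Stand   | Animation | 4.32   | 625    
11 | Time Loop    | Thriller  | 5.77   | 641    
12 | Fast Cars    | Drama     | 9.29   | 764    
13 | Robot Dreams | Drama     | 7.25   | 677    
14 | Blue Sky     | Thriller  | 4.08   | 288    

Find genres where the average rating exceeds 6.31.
SELECT genre, AVG(rating)
FROM movies
GROUP BY genre
HAVING AVG(rating) > 6.31

Result:
  Drama: avg=7.37
  Thriller: avg=6.59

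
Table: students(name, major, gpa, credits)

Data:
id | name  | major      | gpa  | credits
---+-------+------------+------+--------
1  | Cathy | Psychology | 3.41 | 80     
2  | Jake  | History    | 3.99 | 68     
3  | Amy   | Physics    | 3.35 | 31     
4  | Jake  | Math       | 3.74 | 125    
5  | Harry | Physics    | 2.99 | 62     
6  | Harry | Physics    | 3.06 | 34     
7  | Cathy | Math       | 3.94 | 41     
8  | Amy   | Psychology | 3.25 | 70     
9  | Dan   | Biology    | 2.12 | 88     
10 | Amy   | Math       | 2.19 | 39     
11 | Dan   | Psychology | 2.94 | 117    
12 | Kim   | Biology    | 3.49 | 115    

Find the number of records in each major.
SELECT major, COUNT(*) as count
FROM students
GROUP BY major

Result:
  Biology: 2
  History: 1
  Math: 3
  Physics: 3
  Psychology: 3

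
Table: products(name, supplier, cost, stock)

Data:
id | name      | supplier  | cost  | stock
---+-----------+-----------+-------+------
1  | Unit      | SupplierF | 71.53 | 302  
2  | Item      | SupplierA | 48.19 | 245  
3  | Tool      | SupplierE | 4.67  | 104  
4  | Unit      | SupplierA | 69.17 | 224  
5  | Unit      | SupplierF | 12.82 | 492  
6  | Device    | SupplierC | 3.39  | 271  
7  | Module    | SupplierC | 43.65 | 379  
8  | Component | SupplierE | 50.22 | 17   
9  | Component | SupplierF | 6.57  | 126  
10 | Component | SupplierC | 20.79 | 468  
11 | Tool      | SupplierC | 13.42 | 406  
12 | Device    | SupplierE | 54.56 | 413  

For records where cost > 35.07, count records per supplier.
SELECT supplier, COUNT(*)
FROM products
WHERE cost > 35.07
GROUP BY supplier

Note: WHERE filters rows before grouping.

Result:
  SupplierA: 2
  SupplierC: 1
  SupplierE: 2
  SupplierF: 1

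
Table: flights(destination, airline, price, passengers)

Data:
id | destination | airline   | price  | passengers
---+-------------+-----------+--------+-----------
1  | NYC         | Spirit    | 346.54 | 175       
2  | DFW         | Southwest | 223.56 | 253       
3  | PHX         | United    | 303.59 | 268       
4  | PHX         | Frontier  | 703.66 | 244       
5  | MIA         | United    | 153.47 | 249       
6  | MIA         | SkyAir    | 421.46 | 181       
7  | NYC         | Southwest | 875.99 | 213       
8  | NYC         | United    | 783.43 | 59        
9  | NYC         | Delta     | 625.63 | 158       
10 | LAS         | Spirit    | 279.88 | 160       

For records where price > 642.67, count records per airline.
SELECT airline, COUNT(*)
FROM flights
WHERE price > 642.67
GROUP BY airline

Note: WHERE filters rows before grouping.

Result:
  Frontier: 1
  Southwest: 1
  United: 1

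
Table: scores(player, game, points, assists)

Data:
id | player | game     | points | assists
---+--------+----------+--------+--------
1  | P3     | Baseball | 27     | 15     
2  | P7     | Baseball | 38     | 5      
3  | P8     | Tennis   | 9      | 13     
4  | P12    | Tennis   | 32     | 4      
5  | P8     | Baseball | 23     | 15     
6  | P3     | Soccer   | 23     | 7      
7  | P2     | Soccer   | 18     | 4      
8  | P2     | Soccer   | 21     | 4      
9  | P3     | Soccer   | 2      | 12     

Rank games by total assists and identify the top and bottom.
SELECT game, SUM(assists)
FROM scores
GROUP BY game
ORDER BY SUM(assists)

All groups:
  Tennis: 17
  Soccer: 27
  Baseball: 35

Highest: Baseball (35)
Lowest: Tennis (17)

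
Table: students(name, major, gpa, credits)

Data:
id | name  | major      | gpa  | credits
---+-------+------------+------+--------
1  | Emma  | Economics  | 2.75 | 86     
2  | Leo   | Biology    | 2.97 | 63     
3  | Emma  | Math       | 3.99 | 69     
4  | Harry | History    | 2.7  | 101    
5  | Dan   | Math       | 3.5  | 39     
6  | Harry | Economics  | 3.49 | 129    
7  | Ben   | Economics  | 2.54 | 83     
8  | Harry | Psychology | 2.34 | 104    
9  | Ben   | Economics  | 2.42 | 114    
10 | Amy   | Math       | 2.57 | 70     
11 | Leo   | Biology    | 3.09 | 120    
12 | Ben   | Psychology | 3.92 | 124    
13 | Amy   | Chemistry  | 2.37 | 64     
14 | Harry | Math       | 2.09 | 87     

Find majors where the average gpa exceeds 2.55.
SELECT major, AVG(gpa)
FROM students
GROUP BY major
HAVING AVG(gpa) > 2.55

Result:
  Biology: avg=3.03
  Economics: avg=2.80
  History: avg=2.70
  Math: avg=3.04
  Psychology: avg=3.13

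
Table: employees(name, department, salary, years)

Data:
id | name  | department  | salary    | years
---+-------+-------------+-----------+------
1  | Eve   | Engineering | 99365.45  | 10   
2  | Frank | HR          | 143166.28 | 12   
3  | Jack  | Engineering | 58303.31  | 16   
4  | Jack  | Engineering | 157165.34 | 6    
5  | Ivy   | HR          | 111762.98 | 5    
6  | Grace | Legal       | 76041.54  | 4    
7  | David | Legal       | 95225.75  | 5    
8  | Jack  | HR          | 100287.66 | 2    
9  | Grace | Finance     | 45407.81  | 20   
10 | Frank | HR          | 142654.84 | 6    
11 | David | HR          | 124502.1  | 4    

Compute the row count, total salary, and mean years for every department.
SELECT department,
       COUNT(*) as cnt,
       SUM(salary) as total_salary,
       AVG(years) as avg_years
FROM employees
GROUP BY department

Result:
  Engineering: 3 records, 314834.10 total salary, 10.67 avg years
  Finance: 1 records, 45407.81 total salary, 20.00 avg years
  HR: 5 records, 622373.86 total salary, 5.80 avg years
  Legal: 2 records, 171267.29 total salary, 4.50 avg years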